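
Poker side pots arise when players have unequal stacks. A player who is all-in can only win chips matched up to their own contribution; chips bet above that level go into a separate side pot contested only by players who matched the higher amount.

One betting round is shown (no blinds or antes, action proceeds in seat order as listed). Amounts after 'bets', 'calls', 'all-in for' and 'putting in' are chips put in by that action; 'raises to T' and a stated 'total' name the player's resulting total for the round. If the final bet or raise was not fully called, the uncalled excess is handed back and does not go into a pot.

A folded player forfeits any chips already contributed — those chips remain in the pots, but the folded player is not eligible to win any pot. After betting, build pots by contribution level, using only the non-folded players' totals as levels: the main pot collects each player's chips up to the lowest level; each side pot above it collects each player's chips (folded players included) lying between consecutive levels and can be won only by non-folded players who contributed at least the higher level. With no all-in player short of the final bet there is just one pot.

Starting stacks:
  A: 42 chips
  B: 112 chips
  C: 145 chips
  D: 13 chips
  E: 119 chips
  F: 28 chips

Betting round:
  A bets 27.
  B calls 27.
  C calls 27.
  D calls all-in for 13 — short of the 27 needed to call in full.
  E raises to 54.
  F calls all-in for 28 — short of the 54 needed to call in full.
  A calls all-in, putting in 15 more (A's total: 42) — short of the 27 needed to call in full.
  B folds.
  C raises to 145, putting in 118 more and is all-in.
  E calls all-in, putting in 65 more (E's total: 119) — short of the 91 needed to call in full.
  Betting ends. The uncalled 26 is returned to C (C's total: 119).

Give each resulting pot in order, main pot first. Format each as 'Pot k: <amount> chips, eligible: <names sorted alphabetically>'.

Pot 1: 78 chips, eligible: A, C, D, E, F
Pot 2: 74 chips, eligible: A, C, E, F
Pot 3: 42 chips, eligible: A, C, E
Pot 4: 154 chips, eligible: C, E

Derivation:
Contributions (after 26 returned to C): A=42, B=27, C=119, D=13, E=119, F=28
Folded: B
Pot levels (distinct totals of non-folded players): 13, 28, 42, 119
Layer 1-13: 13 each from A, B, C, D, E, F = 13*6 = 78 chips; eligible A, C, D, E, F
Layer 14-28: A 15 + B 14 + C 15 + E 15 + F 15 = 74 chips; eligible A, C, E, F
Layer 29-42: 14 each from A, C, E = 14*3 = 42 chips; eligible A, C, E
Layer 43-119: 77 each from C, E = 77*2 = 154 chips; eligible C, E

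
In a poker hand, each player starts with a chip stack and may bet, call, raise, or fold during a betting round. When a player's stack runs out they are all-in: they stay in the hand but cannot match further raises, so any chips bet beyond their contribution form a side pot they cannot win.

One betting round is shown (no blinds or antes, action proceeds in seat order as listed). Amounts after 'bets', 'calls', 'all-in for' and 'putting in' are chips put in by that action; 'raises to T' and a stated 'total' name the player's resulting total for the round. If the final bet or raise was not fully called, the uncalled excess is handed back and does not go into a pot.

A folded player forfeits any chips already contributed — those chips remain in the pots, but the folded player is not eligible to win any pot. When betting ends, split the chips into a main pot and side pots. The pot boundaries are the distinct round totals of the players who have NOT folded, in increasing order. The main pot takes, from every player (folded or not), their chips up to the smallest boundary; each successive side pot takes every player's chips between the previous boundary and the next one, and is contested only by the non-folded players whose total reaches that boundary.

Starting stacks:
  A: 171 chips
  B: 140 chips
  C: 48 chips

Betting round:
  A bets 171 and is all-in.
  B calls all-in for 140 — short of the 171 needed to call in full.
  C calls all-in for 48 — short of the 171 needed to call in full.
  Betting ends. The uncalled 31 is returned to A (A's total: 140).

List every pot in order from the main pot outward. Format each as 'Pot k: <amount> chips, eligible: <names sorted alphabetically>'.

Pot 1: 144 chips, eligible: A, B, C
Pot 2: 184 chips, eligible: A, B

Derivation:
Contributions (after 31 returned to A): A=140, B=140, C=48
Pot levels (distinct totals of non-folded players): 48, 140
Layer 1-48: 48 each from A, B, C = 48*3 = 144 chips; eligible A, B, C
Layer 49-140: 92 each from A, B = 92*2 = 184 chips; eligible A, B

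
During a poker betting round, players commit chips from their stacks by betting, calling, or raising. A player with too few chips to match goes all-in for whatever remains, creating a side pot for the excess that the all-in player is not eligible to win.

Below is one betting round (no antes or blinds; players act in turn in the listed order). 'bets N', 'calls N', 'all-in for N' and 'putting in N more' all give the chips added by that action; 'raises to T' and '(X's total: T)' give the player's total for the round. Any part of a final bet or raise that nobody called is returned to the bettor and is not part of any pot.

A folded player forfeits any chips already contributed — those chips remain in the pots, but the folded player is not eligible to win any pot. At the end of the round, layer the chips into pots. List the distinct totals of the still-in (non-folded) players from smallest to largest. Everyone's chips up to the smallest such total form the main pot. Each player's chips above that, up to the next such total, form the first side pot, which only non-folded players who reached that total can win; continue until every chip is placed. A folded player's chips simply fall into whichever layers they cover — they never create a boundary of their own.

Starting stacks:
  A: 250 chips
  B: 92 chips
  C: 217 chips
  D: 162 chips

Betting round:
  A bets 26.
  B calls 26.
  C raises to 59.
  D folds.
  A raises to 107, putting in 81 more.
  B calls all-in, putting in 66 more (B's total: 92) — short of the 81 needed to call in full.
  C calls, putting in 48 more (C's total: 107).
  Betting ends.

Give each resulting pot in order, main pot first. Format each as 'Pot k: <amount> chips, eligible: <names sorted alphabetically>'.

Contributions: A=107, B=92, C=107
Folded: D
Pot levels (distinct totals of non-folded players): 92, 107
Layer 1-92: 92 each from A, B, C = 92*3 = 276 chips; eligible A, B, C
Layer 93-107: 15 each from A, C = 15*2 = 30 chips; eligible A, C

Pot 1: 276 chips, eligible: A, B, C
Pot 2: 30 chips, eligible: A, C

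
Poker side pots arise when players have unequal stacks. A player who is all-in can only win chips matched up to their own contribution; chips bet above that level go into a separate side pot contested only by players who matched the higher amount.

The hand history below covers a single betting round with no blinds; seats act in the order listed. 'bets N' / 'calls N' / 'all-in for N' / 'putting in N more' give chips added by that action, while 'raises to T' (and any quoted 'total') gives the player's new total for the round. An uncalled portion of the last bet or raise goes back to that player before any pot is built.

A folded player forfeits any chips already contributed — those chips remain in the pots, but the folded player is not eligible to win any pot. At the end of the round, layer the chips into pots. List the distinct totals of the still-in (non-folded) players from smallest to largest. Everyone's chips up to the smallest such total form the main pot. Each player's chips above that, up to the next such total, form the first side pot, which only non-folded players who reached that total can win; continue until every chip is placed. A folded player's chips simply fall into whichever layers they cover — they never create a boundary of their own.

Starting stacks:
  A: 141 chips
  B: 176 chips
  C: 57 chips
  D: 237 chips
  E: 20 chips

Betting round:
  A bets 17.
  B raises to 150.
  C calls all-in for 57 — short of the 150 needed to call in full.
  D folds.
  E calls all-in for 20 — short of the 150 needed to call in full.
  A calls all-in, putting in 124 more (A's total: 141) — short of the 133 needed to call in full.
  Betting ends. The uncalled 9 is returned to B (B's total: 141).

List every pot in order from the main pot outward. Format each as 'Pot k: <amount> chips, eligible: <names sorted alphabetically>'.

Contributions (after 9 returned to B): A=141, B=141, C=57, E=20
Folded: D
Pot levels (distinct totals of non-folded players): 20, 57, 141
Layer 1-20: 20 each from A, B, C, E = 20*4 = 80 chips; eligible A, B, C, E
Layer 21-57: 37 each from A, B, C = 37*3 = 111 chips; eligible A, B, C
Layer 58-141: 84 each from A, B = 84*2 = 168 chips; eligible A, B

Pot 1: 80 chips, eligible: A, B, C, E
Pot 2: 111 chips, eligible: A, B, C
Pot 3: 168 chips, eligible: A, B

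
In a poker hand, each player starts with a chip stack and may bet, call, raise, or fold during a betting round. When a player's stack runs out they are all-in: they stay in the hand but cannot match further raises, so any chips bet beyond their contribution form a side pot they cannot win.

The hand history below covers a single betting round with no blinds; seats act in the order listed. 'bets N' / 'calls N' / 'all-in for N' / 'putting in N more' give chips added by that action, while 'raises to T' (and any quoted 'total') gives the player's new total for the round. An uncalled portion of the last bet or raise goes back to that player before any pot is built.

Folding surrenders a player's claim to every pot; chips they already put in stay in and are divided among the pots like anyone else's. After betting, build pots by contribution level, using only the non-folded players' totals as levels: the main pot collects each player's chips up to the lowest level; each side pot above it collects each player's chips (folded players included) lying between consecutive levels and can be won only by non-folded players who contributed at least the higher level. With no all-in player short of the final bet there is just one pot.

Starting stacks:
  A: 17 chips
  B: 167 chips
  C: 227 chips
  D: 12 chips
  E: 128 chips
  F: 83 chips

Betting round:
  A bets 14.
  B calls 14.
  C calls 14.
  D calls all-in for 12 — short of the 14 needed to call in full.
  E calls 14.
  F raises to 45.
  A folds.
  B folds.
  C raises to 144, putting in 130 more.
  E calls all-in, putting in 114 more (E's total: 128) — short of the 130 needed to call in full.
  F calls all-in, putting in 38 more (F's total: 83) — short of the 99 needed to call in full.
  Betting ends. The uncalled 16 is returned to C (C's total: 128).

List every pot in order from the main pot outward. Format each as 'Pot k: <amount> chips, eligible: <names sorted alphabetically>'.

Contributions (after 16 returned to C): A=14, B=14, C=128, D=12, E=128, F=83
Folded: A, B
Pot levels (distinct totals of non-folded players): 12, 83, 128
Layer 1-12: 12 each from A, B, C, D, E, F = 12*6 = 72 chips; eligible C, D, E, F
Layer 13-83: A 2 + B 2 + C 71 + E 71 + F 71 = 217 chips; eligible C, E, F
Layer 84-128: 45 each from C, E = 45*2 = 90 chips; eligible C, E

Pot 1: 72 chips, eligible: C, D, E, F
Pot 2: 217 chips, eligible: C, E, F
Pot 3: 90 chips, eligible: C, E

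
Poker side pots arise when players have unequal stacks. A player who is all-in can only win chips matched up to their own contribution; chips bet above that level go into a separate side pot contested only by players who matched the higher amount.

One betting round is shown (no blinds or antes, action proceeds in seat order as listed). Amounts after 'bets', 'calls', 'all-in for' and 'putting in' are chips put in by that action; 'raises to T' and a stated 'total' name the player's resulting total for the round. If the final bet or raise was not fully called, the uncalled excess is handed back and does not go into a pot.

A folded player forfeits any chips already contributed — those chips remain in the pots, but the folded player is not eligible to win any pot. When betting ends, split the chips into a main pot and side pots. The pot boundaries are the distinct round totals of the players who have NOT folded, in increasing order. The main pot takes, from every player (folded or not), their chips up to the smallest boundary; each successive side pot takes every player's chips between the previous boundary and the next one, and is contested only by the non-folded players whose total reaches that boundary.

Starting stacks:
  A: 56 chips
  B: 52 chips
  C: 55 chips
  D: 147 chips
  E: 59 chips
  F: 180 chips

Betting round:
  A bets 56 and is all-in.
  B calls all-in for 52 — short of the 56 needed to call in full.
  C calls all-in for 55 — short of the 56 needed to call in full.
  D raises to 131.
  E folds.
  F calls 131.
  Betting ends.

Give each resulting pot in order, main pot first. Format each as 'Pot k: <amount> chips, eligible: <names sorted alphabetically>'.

Pot 1: 260 chips, eligible: A, B, C, D, F
Pot 2: 12 chips, eligible: A, C, D, F
Pot 3: 3 chips, eligible: A, D, F
Pot 4: 150 chips, eligible: D, F

Derivation:
Contributions: A=56, B=52, C=55, D=131, F=131
Folded: E
Pot levels (distinct totals of non-folded players): 52, 55, 56, 131
Layer 1-52: 52 each from A, B, C, D, F = 52*5 = 260 chips; eligible A, B, C, D, F
Layer 53-55: 3 each from A, C, D, F = 3*4 = 12 chips; eligible A, C, D, F
Layer 56-56: 1 each from A, D, F = 1*3 = 3 chips; eligible A, D, F
Layer 57-131: 75 each from D, F = 75*2 = 150 chips; eligible D, F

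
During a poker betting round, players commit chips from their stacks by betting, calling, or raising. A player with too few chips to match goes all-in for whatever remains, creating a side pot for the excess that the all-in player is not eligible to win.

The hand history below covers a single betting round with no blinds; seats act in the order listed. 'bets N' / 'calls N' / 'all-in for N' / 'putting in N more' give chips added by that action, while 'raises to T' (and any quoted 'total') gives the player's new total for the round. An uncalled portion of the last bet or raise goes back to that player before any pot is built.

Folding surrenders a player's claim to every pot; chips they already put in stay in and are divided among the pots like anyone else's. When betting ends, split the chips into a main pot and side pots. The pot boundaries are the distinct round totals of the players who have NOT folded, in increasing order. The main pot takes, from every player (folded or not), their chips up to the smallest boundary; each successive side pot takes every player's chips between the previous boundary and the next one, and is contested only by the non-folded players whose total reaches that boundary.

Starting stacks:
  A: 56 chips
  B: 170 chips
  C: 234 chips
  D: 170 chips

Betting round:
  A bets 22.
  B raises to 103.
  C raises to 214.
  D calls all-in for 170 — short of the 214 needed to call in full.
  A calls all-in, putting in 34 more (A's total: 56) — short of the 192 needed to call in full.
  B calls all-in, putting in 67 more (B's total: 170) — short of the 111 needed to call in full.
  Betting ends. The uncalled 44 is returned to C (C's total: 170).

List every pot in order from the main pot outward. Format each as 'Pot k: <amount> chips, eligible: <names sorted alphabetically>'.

Pot 1: 224 chips, eligible: A, B, C, D
Pot 2: 342 chips, eligible: B, C, D

Derivation:
Contributions (after 44 returned to C): A=56, B=170, C=170, D=170
Pot levels (distinct totals of non-folded players): 56, 170
Layer 1-56: 56 each from A, B, C, D = 56*4 = 224 chips; eligible A, B, C, D
Layer 57-170: 114 each from B, C, D = 114*3 = 342 chips; eligible B, C, D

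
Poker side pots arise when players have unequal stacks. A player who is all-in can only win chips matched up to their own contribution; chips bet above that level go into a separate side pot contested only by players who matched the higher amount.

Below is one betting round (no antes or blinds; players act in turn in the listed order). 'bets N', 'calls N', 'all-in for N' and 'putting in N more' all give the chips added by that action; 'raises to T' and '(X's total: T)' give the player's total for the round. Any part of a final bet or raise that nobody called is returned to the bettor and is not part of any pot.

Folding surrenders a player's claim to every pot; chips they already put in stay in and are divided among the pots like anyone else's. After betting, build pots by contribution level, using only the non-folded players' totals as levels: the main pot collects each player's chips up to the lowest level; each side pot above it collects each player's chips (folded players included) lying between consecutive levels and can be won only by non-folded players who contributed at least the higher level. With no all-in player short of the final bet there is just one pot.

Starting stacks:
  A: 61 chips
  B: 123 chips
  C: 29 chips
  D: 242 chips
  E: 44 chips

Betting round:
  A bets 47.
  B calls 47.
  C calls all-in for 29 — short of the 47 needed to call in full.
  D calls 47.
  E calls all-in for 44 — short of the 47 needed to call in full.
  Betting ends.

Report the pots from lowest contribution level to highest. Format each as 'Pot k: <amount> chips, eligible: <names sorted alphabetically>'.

Pot 1: 145 chips, eligible: A, B, C, D, E
Pot 2: 60 chips, eligible: A, B, D, E
Pot 3: 9 chips, eligible: A, B, D

Derivation:
Contributions: A=47, B=47, C=29, D=47, E=44
Pot levels (distinct totals of non-folded players): 29, 44, 47
Layer 1-29: 29 each from A, B, C, D, E = 29*5 = 145 chips; eligible A, B, C, D, E
Layer 30-44: 15 each from A, B, D, E = 15*4 = 60 chips; eligible A, B, D, E
Layer 45-47: 3 each from A, B, D = 3*3 = 9 chips; eligible A, B, D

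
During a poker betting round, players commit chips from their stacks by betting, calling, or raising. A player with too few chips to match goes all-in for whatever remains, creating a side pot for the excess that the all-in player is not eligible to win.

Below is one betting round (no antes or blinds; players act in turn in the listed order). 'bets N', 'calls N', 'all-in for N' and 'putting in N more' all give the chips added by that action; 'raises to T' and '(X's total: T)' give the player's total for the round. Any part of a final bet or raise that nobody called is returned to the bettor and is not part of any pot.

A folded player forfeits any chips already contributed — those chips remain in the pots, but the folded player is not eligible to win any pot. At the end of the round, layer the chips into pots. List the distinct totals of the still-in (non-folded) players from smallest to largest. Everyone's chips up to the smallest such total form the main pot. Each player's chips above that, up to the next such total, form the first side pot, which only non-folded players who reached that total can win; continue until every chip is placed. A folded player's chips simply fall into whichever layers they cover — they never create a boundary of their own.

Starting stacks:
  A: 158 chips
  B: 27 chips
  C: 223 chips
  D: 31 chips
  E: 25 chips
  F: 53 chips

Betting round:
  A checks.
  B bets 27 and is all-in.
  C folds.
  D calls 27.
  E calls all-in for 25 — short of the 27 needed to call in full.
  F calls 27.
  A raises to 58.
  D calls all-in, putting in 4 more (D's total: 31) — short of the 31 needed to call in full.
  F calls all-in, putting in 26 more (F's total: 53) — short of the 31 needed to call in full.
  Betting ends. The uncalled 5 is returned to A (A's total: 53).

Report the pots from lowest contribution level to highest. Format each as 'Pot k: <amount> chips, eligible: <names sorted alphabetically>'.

Contributions (after 5 returned to A): A=53, B=27, D=31, E=25, F=53
Folded: C
Pot levels (distinct totals of non-folded players): 25, 27, 31, 53
Layer 1-25: 25 each from A, B, D, E, F = 25*5 = 125 chips; eligible A, B, D, E, F
Layer 26-27: 2 each from A, B, D, F = 2*4 = 8 chips; eligible A, B, D, F
Layer 28-31: 4 each from A, D, F = 4*3 = 12 chips; eligible A, D, F
Layer 32-53: 22 each from A, F = 22*2 = 44 chips; eligible A, F

Pot 1: 125 chips, eligible: A, B, D, E, F
Pot 2: 8 chips, eligible: A, B, D, F
Pot 3: 12 chips, eligible: A, D, F
Pot 4: 44 chips, eligible: A, F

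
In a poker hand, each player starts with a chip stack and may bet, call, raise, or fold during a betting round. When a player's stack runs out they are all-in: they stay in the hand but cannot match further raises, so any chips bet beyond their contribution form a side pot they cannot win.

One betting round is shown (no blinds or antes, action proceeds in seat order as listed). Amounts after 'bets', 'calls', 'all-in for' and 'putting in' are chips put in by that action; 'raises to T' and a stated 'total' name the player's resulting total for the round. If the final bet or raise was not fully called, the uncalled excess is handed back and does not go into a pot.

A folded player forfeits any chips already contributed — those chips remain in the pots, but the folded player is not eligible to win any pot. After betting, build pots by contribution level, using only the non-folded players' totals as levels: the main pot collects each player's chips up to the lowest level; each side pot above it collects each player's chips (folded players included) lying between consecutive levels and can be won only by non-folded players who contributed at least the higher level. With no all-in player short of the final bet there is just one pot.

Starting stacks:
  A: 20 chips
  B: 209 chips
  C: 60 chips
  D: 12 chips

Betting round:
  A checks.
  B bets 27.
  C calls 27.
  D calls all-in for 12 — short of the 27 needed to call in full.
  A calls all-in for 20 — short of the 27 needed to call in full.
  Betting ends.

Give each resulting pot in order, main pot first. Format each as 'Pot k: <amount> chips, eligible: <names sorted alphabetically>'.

Pot 1: 48 chips, eligible: A, B, C, D
Pot 2: 24 chips, eligible: A, B, C
Pot 3: 14 chips, eligible: B, C

Derivation:
Contributions: A=20, B=27, C=27, D=12
Pot levels (distinct totals of non-folded players): 12, 20, 27
Layer 1-12: 12 each from A, B, C, D = 12*4 = 48 chips; eligible A, B, C, D
Layer 13-20: 8 each from A, B, C = 8*3 = 24 chips; eligible A, B, C
Layer 21-27: 7 each from B, C = 7*2 = 14 chips; eligible B, C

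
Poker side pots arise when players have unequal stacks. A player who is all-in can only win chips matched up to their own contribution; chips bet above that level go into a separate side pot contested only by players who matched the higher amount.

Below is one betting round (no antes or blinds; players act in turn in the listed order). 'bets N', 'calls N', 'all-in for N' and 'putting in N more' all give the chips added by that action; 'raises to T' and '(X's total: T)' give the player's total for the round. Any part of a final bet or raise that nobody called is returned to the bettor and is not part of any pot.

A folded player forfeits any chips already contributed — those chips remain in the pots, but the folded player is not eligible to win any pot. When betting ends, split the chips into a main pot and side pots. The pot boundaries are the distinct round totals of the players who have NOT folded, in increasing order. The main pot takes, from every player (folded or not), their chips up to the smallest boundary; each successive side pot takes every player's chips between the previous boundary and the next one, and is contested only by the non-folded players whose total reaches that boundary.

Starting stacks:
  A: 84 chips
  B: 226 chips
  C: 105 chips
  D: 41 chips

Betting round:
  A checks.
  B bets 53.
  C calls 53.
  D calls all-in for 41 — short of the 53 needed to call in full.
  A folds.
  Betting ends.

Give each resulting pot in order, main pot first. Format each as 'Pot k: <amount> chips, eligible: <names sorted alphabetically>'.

Pot 1: 123 chips, eligible: B, C, D
Pot 2: 24 chips, eligible: B, C

Derivation:
Contributions: B=53, C=53, D=41
Folded: A
Pot levels (distinct totals of non-folded players): 41, 53
Layer 1-41: 41 each from B, C, D = 41*3 = 123 chips; eligible B, C, D
Layer 42-53: 12 each from B, C = 12*2 = 24 chips; eligible B, C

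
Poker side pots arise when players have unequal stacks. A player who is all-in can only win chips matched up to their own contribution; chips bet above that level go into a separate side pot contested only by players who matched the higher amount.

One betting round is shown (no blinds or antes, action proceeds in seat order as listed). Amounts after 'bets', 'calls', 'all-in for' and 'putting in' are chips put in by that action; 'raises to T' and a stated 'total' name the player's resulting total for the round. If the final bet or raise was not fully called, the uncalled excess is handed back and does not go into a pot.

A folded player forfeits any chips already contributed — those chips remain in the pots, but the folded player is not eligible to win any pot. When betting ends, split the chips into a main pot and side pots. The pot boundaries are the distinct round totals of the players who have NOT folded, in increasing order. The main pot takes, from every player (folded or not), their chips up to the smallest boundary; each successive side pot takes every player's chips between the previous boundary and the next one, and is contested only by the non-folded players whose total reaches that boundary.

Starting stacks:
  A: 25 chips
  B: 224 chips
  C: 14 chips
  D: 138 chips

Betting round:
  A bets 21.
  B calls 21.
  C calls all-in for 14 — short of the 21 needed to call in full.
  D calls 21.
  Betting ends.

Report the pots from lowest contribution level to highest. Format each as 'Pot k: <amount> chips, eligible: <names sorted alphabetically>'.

Contributions: A=21, B=21, C=14, D=21
Pot levels (distinct totals of non-folded players): 14, 21
Layer 1-14: 14 each from A, B, C, D = 14*4 = 56 chips; eligible A, B, C, D
Layer 15-21: 7 each from A, B, D = 7*3 = 21 chips; eligible A, B, D

Pot 1: 56 chips, eligible: A, B, C, D
Pot 2: 21 chips, eligible: A, B, D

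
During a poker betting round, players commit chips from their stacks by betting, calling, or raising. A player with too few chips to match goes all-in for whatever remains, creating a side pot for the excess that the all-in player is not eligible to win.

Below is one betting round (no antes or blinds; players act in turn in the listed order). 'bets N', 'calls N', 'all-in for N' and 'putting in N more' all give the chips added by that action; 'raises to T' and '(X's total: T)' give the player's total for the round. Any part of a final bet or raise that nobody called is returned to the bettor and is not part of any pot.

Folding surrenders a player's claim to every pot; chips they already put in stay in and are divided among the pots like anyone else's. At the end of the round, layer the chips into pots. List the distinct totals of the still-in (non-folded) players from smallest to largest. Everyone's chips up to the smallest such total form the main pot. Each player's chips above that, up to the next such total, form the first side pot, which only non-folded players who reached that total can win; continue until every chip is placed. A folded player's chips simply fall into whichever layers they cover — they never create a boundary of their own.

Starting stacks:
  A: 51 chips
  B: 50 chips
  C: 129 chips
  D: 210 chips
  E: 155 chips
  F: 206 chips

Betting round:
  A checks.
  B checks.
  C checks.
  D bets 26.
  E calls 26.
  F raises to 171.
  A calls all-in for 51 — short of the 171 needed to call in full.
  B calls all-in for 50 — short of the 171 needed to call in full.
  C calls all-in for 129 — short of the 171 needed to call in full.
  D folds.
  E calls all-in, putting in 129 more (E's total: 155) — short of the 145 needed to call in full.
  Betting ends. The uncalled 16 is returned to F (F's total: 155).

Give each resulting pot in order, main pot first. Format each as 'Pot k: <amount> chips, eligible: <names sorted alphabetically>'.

Contributions (after 16 returned to F): A=51, B=50, C=129, D=26, E=155, F=155
Folded: D
Pot levels (distinct totals of non-folded players): 50, 51, 129, 155
Layer 1-50: A 50 + B 50 + C 50 + D 26 + E 50 + F 50 = 276 chips; eligible A, B, C, E, F
Layer 51-51: 1 each from A, C, E, F = 1*4 = 4 chips; eligible A, C, E, F
Layer 52-129: 78 each from C, E, F = 78*3 = 234 chips; eligible C, E, F
Layer 130-155: 26 each from E, F = 26*2 = 52 chips; eligible E, F

Pot 1: 276 chips, eligible: A, B, C, E, F
Pot 2: 4 chips, eligible: A, C, E, F
Pot 3: 234 chips, eligible: C, E, F
Pot 4: 52 chips, eligible: E, F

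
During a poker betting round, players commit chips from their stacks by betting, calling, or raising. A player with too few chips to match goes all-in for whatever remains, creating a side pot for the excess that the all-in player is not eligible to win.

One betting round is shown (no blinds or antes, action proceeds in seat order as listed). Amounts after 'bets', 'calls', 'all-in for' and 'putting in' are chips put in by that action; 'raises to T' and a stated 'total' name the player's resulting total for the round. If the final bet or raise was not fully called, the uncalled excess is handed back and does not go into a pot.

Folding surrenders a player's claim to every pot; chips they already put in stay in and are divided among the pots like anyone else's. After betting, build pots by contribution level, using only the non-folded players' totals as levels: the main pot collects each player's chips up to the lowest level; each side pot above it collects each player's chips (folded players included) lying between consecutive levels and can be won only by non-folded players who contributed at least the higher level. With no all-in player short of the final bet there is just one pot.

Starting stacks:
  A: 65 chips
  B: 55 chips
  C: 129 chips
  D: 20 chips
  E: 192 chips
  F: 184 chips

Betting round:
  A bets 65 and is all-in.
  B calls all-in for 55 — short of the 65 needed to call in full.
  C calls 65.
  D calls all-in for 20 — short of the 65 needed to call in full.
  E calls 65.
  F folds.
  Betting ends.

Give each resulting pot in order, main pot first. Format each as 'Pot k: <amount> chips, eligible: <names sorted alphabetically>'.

Contributions: A=65, B=55, C=65, D=20, E=65
Folded: F
Pot levels (distinct totals of non-folded players): 20, 55, 65
Layer 1-20: 20 each from A, B, C, D, E = 20*5 = 100 chips; eligible A, B, C, D, E
Layer 21-55: 35 each from A, B, C, E = 35*4 = 140 chips; eligible A, B, C, E
Layer 56-65: 10 each from A, C, E = 10*3 = 30 chips; eligible A, C, E

Pot 1: 100 chips, eligible: A, B, C, D, E
Pot 2: 140 chips, eligible: A, B, C, E
Pot 3: 30 chips, eligible: A, C, E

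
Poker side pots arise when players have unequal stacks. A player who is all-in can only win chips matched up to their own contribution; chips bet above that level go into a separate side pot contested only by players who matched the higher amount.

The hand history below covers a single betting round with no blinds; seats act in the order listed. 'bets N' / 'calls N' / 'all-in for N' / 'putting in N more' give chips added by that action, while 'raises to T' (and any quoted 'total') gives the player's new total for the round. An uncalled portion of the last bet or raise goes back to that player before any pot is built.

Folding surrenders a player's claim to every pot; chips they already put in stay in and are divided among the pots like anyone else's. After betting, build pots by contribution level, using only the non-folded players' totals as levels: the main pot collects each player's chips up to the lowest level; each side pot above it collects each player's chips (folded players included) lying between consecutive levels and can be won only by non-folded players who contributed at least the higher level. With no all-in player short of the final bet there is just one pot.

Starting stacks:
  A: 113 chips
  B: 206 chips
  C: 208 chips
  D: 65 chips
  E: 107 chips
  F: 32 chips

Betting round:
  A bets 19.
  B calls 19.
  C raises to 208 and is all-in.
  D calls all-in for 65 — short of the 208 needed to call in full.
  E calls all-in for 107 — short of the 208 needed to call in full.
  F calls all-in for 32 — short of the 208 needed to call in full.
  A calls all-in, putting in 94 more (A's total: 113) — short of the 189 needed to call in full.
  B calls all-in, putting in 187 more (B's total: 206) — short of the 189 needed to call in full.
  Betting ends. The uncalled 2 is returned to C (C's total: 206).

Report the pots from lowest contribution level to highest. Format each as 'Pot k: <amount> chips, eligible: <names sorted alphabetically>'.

Pot 1: 192 chips, eligible: A, B, C, D, E, F
Pot 2: 165 chips, eligible: A, B, C, D, E
Pot 3: 168 chips, eligible: A, B, C, E
Pot 4: 18 chips, eligible: A, B, C
Pot 5: 186 chips, eligible: B, C

Derivation:
Contributions (after 2 returned to C): A=113, B=206, C=206, D=65, E=107, F=32
Pot levels (distinct totals of non-folded players): 32, 65, 107, 113, 206
Layer 1-32: 32 each from A, B, C, D, E, F = 32*6 = 192 chips; eligible A, B, C, D, E, F
Layer 33-65: 33 each from A, B, C, D, E = 33*5 = 165 chips; eligible A, B, C, D, E
Layer 66-107: 42 each from A, B, C, E = 42*4 = 168 chips; eligible A, B, C, E
Layer 108-113: 6 each from A, B, C = 6*3 = 18 chips; eligible A, B, C
Layer 114-206: 93 each from B, C = 93*2 = 186 chips; eligible B, C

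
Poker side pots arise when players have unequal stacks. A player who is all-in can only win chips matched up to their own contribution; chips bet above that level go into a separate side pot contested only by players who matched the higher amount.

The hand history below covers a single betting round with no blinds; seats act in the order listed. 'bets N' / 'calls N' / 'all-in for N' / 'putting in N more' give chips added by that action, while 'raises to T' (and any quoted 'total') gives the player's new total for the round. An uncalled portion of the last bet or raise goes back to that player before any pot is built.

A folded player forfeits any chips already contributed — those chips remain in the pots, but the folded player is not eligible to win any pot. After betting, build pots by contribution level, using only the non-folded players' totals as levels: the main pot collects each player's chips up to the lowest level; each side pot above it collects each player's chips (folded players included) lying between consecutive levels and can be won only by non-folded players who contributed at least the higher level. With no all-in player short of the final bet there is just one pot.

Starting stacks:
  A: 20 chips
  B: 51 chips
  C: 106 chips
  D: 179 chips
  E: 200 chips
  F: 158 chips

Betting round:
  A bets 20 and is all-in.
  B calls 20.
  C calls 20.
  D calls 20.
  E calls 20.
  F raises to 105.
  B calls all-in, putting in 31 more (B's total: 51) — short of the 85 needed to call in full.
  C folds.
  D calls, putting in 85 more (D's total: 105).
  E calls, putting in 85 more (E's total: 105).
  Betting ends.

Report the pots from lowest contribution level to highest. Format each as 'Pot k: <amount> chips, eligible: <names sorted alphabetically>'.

Contributions: A=20, B=51, C=20, D=105, E=105, F=105
Folded: C
Pot levels (distinct totals of non-folded players): 20, 51, 105
Layer 1-20: 20 each from A, B, C, D, E, F = 20*6 = 120 chips; eligible A, B, D, E, F
Layer 21-51: 31 each from B, D, E, F = 31*4 = 124 chips; eligible B, D, E, F
Layer 52-105: 54 each from D, E, F = 54*3 = 162 chips; eligible D, E, F

Pot 1: 120 chips, eligible: A, B, D, E, F
Pot 2: 124 chips, eligible: B, D, E, F
Pot 3: 162 chips, eligible: D, E, F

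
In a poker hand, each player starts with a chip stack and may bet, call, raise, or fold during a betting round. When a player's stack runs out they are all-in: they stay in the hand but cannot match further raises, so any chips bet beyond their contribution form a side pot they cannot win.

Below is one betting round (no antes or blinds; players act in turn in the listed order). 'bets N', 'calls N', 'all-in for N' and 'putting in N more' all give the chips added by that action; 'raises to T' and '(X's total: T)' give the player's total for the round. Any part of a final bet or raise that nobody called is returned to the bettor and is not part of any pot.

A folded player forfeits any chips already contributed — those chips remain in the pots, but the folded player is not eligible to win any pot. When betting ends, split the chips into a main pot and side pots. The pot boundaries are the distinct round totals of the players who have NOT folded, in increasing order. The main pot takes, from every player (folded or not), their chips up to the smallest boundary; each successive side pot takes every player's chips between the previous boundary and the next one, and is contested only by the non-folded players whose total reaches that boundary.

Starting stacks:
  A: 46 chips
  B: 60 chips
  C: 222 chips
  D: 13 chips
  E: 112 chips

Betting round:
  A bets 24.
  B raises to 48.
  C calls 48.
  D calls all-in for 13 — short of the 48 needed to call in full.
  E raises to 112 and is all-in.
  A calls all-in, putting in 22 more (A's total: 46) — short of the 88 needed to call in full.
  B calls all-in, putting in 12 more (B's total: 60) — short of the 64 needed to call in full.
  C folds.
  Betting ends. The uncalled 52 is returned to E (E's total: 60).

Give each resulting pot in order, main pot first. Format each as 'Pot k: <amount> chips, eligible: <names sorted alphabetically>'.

Contributions (after 52 returned to E): A=46, B=60, C=48, D=13, E=60
Folded: C
Pot levels (distinct totals of non-folded players): 13, 46, 60
Layer 1-13: 13 each from A, B, C, D, E = 13*5 = 65 chips; eligible A, B, D, E
Layer 14-46: 33 each from A, B, C, E = 33*4 = 132 chips; eligible A, B, E
Layer 47-60: B 14 + C 2 + E 14 = 30 chips; eligible B, E

Pot 1: 65 chips, eligible: A, B, D, E
Pot 2: 132 chips, eligible: A, B, E
Pot 3: 30 chips, eligible: B, E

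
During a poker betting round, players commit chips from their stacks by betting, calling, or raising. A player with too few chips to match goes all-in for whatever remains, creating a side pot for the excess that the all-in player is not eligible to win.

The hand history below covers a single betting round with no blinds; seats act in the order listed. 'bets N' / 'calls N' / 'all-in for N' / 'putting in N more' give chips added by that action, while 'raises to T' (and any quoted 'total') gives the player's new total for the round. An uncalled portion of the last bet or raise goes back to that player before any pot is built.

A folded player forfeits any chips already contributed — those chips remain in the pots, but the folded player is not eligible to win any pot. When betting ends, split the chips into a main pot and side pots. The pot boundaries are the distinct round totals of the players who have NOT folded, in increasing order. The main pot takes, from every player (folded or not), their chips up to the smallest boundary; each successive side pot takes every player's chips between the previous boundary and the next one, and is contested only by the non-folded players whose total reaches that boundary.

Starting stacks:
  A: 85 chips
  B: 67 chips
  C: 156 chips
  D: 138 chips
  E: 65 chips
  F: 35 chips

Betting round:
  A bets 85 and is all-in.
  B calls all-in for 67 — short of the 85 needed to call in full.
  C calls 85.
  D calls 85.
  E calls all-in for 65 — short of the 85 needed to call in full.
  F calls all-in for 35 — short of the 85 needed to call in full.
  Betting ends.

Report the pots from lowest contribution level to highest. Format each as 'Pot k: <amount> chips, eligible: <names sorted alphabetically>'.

Pot 1: 210 chips, eligible: A, B, C, D, E, F
Pot 2: 150 chips, eligible: A, B, C, D, E
Pot 3: 8 chips, eligible: A, B, C, D
Pot 4: 54 chips, eligible: A, C, D

Derivation:
Contributions: A=85, B=67, C=85, D=85, E=65, F=35
Pot levels (distinct totals of non-folded players): 35, 65, 67, 85
Layer 1-35: 35 each from A, B, C, D, E, F = 35*6 = 210 chips; eligible A, B, C, D, E, F
Layer 36-65: 30 each from A, B, C, D, E = 30*5 = 150 chips; eligible A, B, C, D, E
Layer 66-67: 2 each from A, B, C, D = 2*4 = 8 chips; eligible A, B, C, D
Layer 68-85: 18 each from A, C, D = 18*3 = 54 chips; eligible A, C, D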